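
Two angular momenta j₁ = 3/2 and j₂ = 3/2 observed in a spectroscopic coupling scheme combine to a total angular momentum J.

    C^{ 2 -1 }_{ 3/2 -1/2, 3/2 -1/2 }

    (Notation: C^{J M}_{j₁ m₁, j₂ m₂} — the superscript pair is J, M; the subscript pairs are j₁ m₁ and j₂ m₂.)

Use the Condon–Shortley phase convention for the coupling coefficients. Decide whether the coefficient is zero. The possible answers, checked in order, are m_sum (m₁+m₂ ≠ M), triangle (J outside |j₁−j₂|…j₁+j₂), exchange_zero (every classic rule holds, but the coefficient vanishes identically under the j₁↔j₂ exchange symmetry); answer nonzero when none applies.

m-sum: m₁+m₂ = -1/2+(-1/2) = -1, M = -1  ✓
triangle: |j₁−j₂| = 0 ≤ J = 2 ≤ j₁+j₂ = 3  ✓
exchange: j₁=j₂ and m₁=m₂, and (−1)^(j₁+j₂−J) = (−1)^1 = −1 forces ⟨j₁m₁;j₂m₂|JM⟩ = −⟨j₂m₂;j₁m₁|JM⟩ = −⟨j₁m₁;j₂m₂|JM⟩ ⇒ the coefficient vanishes identically
Racah sum check: Σ_k collapses to 0 ⇒ CG = 0

exchange_zero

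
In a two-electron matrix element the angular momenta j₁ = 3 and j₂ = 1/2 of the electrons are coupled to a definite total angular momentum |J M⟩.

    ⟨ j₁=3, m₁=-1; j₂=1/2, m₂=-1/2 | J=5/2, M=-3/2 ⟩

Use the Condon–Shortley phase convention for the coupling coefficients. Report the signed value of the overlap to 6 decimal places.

triangle: 1!·5!·0!/7! = 120/5040
(j±m)!: 2!·4!·0!·1!·1!·4! = 1152
prefactor² = (2J+1)·Δ·N² = 1152/7
  k=0: +1/(0!·1!·4!·0!·1!·0!) = 1/24
Σ = 1/24  ⇒  CG² = 1152/7·(1/24)² = 2/7
CG = +√(2/7) = +0.534522

+√(2/7) = +0.534522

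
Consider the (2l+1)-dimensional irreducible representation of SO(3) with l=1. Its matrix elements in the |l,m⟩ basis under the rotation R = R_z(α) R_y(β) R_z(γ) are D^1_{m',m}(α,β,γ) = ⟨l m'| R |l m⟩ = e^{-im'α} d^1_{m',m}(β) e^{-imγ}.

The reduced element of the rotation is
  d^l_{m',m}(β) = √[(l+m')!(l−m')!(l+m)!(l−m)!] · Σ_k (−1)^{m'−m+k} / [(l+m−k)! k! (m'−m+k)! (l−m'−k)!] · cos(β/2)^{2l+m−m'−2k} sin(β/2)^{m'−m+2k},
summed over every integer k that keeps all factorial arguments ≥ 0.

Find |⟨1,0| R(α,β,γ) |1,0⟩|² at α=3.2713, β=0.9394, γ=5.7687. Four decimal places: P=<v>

D^1_{0,0}(3.2713,0.9394,5.7687) = e^{-i·0·3.2713}·d^1_{0,0}(0.9394)·e^{-i·0·5.7687}. Compute d first:
Half-angle: c=0.891704, s=0.452619. N=√(1·1·1·1)=1.000000
The bounds max(0,m−m')=0 and min(l+m,l−m')=1 give 2 terms
  k=0: (−1)^0·1.0000/(1)·0.8917^2·0.4526^0 = +0.795136
  k=1: (−1)^1·1.0000/(1)·0.8917^0·0.4526^2 = -0.204864
d^1_{0,0}(0.9394) = +0.795136 -0.204864 = +0.590272
|D^1_{0,0}|² = |d^1_{0,0}(β)|² = (+0.590272)² = 0.348422 (the z-rotation phases have unit modulus)

P=0.3484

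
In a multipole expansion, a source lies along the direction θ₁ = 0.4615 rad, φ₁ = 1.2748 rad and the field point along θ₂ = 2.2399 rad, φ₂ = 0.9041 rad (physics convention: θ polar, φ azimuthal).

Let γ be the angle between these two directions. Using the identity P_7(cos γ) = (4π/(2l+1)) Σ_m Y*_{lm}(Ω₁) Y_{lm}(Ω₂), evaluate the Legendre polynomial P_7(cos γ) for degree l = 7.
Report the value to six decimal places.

Addition theorem: P_7(cos γ) = (4π/15) Σ_m Y*_{lm}(Ω₁) Y_{lm}(Ω₂), m = −7…7:
  term(m=-7) = -0.000135+0.000082i   from Y*(Ω₁)=-0.001522+0.000834i, Y(Ω₂)=+0.091250-0.004156i
  term(m=-6) = +0.002146-0.002803i   from Y*(Ω₁)=+0.002661+0.012786i, Y(Ω₂)=-0.176629-0.204578i
  term(m=-5) = -0.007361+0.025341i   from Y*(Ω₁)=+0.060279+0.005489i, Y(Ω₂)=-0.083146+0.427972i
  term(m=-4) = -0.005812-0.065883i   from Y*(Ω₁)=+0.072336-0.177584i, Y(Ω₂)=+0.306764-0.157685i
  term(m=-3) = -0.011879-0.024055i   from Y*(Ω₁)=-0.318286-0.258867i, Y(Ω₂)=+0.059458+0.027218i
  term(m=-2) = +0.140950+0.129063i   from Y*(Ω₁)=-0.431611+0.290235i, Y(Ω₂)=-0.086415-0.357135i
  term(m=-1) = -0.015492-0.006021i   from Y*(Ω₁)=+0.050903+0.166920i, Y(Ω₂)=-0.058898+0.074849i
  term(m=+0) = +0.142056+0.000000i   from Y*(Ω₁)=-0.416965-0.000000i, Y(Ω₂)=-0.340690+0.000000i
  term(m=+1) = -0.015492+0.006021i   from Y*(Ω₁)=-0.050903+0.166920i, Y(Ω₂)=+0.058898+0.074849i
  term(m=+2) = +0.140950-0.129063i   from Y*(Ω₁)=-0.431611-0.290235i, Y(Ω₂)=-0.086415+0.357135i
  term(m=+3) = -0.011879+0.024055i   from Y*(Ω₁)=+0.318286-0.258867i, Y(Ω₂)=-0.059458+0.027218i
  term(m=+4) = -0.005812+0.065883i   from Y*(Ω₁)=+0.072336+0.177584i, Y(Ω₂)=+0.306764+0.157685i
  term(m=+5) = -0.007361-0.025341i   from Y*(Ω₁)=-0.060279+0.005489i, Y(Ω₂)=+0.083146+0.427972i
  term(m=+6) = +0.002146+0.002803i   from Y*(Ω₁)=+0.002661-0.012786i, Y(Ω₂)=-0.176629+0.204578i
  term(m=+7) = -0.000135-0.000082i   from Y*(Ω₁)=+0.001522+0.000834i, Y(Ω₂)=-0.091250-0.004156i
Σ over m = +0.346888-0.000000i; ×(4π/15) → +0.290609-0.000000i. Real part: 0.290609

0.290609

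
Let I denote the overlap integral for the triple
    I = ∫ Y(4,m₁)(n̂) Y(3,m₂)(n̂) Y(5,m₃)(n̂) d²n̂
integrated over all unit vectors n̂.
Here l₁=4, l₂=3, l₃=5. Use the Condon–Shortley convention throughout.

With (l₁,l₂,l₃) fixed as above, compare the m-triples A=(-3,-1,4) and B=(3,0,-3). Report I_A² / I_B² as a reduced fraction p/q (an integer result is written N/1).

l's match ⇒ only the (l;m) 3-j factors differ between A and B.
A: triangle coeff Δ(4,3,5) = 1/180180; Σ_t [1,2]: t=1:−1/4320 t=2:+1/5760 = -1/17280; (3j)²=7/4290 [(4 3 5; -3 -1 4)], sign=+1
B: triangle coeff Δ(4,3,5) = 1/180180; Σ_t [0,1]: t=0:+1/1440 t=1:−1/2880 = 1/2880; (3j)²=7/715 [(4 3 5; 3 0 -3)], sign=+1
I_A²/I_B² = (7/4290)/(7/715) = 1/6

1/6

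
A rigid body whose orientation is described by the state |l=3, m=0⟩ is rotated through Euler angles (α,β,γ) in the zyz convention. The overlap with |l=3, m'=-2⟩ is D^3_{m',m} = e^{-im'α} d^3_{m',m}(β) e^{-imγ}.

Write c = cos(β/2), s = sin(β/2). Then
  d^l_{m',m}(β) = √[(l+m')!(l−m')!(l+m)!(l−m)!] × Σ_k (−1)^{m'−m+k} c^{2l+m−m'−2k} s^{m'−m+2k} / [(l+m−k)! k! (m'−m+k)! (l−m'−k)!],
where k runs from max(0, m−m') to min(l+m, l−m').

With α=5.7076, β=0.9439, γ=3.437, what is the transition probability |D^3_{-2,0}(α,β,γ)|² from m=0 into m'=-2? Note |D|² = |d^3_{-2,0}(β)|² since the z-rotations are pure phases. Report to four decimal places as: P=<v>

Split into d^3_{-2,0}(β=0.9439) × two z-phases.
c=cos(0.943900/2)=0.890683, s=sin(0.943900/2)=0.454624; N=√[1·120·6·6]=65.726707
k∈{2,3} keeps every argument non-negative
  k=2: (−1)^0·65.7267/(12)·0.8907^4·0.4546^2 = +0.712457
  k=3: (−1)^1·65.7267/(12)·0.8907^2·0.4546^4 = -0.185617
d^3_{-2,0}(0.9439) = +0.712457 -0.185617 = +0.526841
|D^3_{-2,0}|² = |d^3_{-2,0}(β)|² = (+0.526841)² = 0.277561 (the z-rotation phases have unit modulus)

P=0.2776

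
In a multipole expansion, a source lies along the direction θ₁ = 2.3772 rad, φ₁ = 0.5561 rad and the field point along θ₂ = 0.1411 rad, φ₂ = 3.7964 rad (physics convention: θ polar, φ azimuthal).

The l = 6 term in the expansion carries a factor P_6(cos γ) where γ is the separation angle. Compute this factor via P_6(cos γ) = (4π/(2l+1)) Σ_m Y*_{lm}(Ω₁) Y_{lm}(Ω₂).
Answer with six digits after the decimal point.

-0.405551

Addition theorem: P_6(cos γ) = (4π/13) Σ_m Y*_{lm}(Ω₁) Y_{lm}(Ω₂), m = −6…6:
  [-6]  conj(Y_{6,-6})(Ω₁) = -0.05209 - 0.01029j ; Y_{6,-6}(Ω₂) = -0.00000 + 0.00000j ; Δ = 0.00000 - 0.00000j
  [-5]  conj(Y_{6,-5})(Ω₁) = 0.17944 - 0.06777j ; Y_{6,-5}(Ω₂) = 0.00009 - 0.00001j ; Δ = 0.00002 - 0.00001j
  [-4]  conj(Y_{6,-4})(Ω₁) = -0.23549 + 0.30746j ; Y_{6,-4}(Ω₂) = -0.00118 - 0.00068j ; Δ = 0.00049 - 0.00020j
  [-3]  conj(Y_{6,-3})(Ω₁) = 0.04144 - 0.42366j ; Y_{6,-3}(Ω₂) = 0.00535 + 0.01289j ; Δ = 0.00568 - 0.00173j
  [-2]  conj(Y_{6,-2})(Ω₁) = 0.04003 + 0.08107j ; Y_{6,-2}(Ω₂) = 0.02506 - 0.09374j ; Δ = 0.00860 - 0.00172j
  [-1]  conj(Y_{6,-1})(Ω₁) = 0.29234 + 0.18170j ; Y_{6,-1}(Ω₂) = -0.33217 + 0.25505j ; Δ = -0.14345 + 0.01421j
  [+0]  conj(Y_{6,0})(Ω₁) = -0.19902 + 0.00000j ; Y_{6,0}(Ω₂) = 0.81518 + 0.00000j ; Δ = -0.16223 + 0.00000j
  [+1]  conj(Y_{6,1})(Ω₁) = -0.29234 + 0.18170j ; Y_{6,1}(Ω₂) = 0.33217 + 0.25505j ; Δ = -0.14345 - 0.01421j
  [+2]  conj(Y_{6,2})(Ω₁) = 0.04003 - 0.08107j ; Y_{6,2}(Ω₂) = 0.02506 + 0.09374j ; Δ = 0.00860 + 0.00172j
  [+3]  conj(Y_{6,3})(Ω₁) = -0.04144 - 0.42366j ; Y_{6,3}(Ω₂) = -0.00535 + 0.01289j ; Δ = 0.00568 + 0.00173j
  [+4]  conj(Y_{6,4})(Ω₁) = -0.23549 - 0.30746j ; Y_{6,4}(Ω₂) = -0.00118 + 0.00068j ; Δ = 0.00049 + 0.00020j
  [+5]  conj(Y_{6,5})(Ω₁) = -0.17944 - 0.06777j ; Y_{6,5}(Ω₂) = -0.00009 - 0.00001j ; Δ = 0.00002 + 0.00001j
  [+6]  conj(Y_{6,6})(Ω₁) = -0.05209 + 0.01029j ; Y_{6,6}(Ω₂) = -0.00000 - 0.00000j ; Δ = 0.00000 + 0.00000j
Σ over m = -0.41955 + 0.00000j; ×(4π/13) → -0.40555 + 0.00000j. Real part: -0.405551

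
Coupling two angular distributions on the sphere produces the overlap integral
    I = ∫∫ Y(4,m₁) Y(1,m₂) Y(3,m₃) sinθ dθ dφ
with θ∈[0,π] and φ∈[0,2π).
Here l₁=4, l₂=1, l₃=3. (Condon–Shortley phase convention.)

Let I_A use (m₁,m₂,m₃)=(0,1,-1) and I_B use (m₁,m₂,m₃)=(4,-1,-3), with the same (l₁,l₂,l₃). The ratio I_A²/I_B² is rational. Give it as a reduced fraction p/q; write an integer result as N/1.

3/14

l's match ⇒ only the (l;m) 3-j factors differ between A and B.
A: triangle coeff Δ(4,1,3) = 1/252; Σ_t [2,2]: t=2:+1/96 = 1/96; (3j)²=1/42 [(4 1 3; 0 1 -1)], sign=+1
B: triangle coeff Δ(4,1,3) = 1/252; Σ_t [0,0]: t=0:+1/1440 = 1/1440; (3j)²=1/9 [(4 1 3; 4 -1 -3)], sign=+1
I_A²/I_B² = (1/42)/(1/9) = 3/14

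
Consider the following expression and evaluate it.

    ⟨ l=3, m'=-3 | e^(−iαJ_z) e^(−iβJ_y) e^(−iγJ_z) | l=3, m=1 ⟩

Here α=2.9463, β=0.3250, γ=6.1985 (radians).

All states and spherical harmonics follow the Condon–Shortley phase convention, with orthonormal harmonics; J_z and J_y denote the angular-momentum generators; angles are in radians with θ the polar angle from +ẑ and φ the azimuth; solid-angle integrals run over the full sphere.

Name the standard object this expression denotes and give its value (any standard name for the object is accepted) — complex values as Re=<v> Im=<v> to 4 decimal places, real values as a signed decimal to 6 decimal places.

Wigner D-matrix element, Re=-0.0023 Im=0.0012

This is a Wigner D-matrix element — the rotation-matrix element ⟨l m'| R(α,β,γ) |l m⟩ in the angular-momentum basis.
Split into d^3_{-3,1}(β=0.3250) × two z-phases.
c=cos(0.325000/2)=0.986826, s=sin(0.325000/2)=0.161786; N=√[1·720·24·2]=185.903201
The bounds max(0,m−m')=4 and min(l+m,l−m')=4 give 1 term
  k=4: (−1)^0·185.9032/(48)·0.9868^2·0.1618^4 = +0.002584
d^3_{-3,1}(0.3250) = +0.002584
Phases: e^{-i·(-3)·2.9463}=-0.833227+0.552931i, e^{-i·(1)·6.1985}=+0.996416+0.084584i ⇒ D=-0.002266+0.001242i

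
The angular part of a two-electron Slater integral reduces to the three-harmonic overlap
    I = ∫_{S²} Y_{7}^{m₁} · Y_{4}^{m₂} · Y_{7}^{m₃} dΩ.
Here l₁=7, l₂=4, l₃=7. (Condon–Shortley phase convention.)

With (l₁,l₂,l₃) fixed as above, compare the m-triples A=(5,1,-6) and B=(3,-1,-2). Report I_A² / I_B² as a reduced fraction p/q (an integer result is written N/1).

6292/15625

l's match ⇒ only the (l;m) 3-j factors differ between A and B.
A: triangle coeff Δ(7,4,7) = 1/58198140; Σ_t [1,2]: t=1:−1/52254720 t=2:+1/87091200 = -1/130636800; (3j)²=88/20349 [(7 4 7; 5 1 -6)], sign=+1
B: triangle coeff Δ(7,4,7) = 1/58198140; Σ_t [0,3]: t=0:+1/2488320 t=1:−1/725760 t=2:+1/1935360 t=3:−1/52254720 = -5/10450944; (3j)²=31250/2909907 [(7 4 7; 3 -1 -2)], sign=+1
I_A²/I_B² = (88/20349)/(31250/2909907) = 6292/15625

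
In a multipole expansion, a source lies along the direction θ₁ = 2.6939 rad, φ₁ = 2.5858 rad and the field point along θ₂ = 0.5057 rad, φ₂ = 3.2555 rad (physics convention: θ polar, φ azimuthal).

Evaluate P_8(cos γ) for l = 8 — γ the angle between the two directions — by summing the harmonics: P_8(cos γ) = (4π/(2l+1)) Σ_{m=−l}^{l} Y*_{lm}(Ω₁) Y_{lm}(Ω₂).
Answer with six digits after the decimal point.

Expand P_8 via completeness: Σ_{m} conj(Y_{8,m}) at Ω₁ times Y_{8,m} at Ω₂ —
  [-8]  conj(Y_{8,-8})(Ω₁) = -0.000167+0.000613i ; Y_{8,-8}(Ω₂) = +0.000958-0.001235i ; Δ = +0.000001+0.000001i
  [-7]  conj(Y_{8,-7})(Ω₁) = -0.003877+0.003605i ; Y_{8,-7}(Ω₂) = -0.007888+0.008078i ; Δ = +0.000001-0.000060i
  [-6]  conj(Y_{8,-6})(Ω₁) = -0.027199+0.005320i ; Y_{8,-6}(Ω₂) = +0.039527-0.032190i ; Δ = -0.000904+0.001086i
  [-5]  conj(Y_{8,-5})(Ω₁) = -0.095732-0.036321i ; Y_{8,-5}(Ω₂) = -0.135518+0.086774i ; Δ = +0.016125-0.003385i
  [-4]  conj(Y_{8,-4})(Ω₁) = -0.164380-0.215169i ; Y_{8,-4}(Ω₂) = +0.320752-0.157174i ; Δ = -0.086544-0.043180i
  [-3]  conj(Y_{8,-3})(Ω₁) = -0.046965-0.484764i ; Y_{8,-3}(Ω₂) = -0.486557+0.173056i ; Δ = +0.106743+0.227737i
  [-2]  conj(Y_{8,-2})(Ω₁) = +0.217572-0.440015i ; Y_{8,-2}(Ω₂) = +0.339219-0.078644i ; Δ = +0.039200-0.166372i
  [-1]  conj(Y_{8,-1})(Ω₁) = +0.013410-0.008329i ; Y_{8,-1}(Ω₂) = +0.199491-0.022822i ; Δ = +0.002485-0.001968i
  [+0]  conj(Y_{8,0})(Ω₁) = -0.476254-0.000000i ; Y_{8,0}(Ω₂) = -0.428816+0.000000i ; Δ = +0.204225+0.000000i
  [+1]  conj(Y_{8,1})(Ω₁) = -0.013410-0.008329i ; Y_{8,1}(Ω₂) = -0.199491-0.022822i ; Δ = +0.002485+0.001968i
  [+2]  conj(Y_{8,2})(Ω₁) = +0.217572+0.440015i ; Y_{8,2}(Ω₂) = +0.339219+0.078644i ; Δ = +0.039200+0.166372i
  [+3]  conj(Y_{8,3})(Ω₁) = +0.046965-0.484764i ; Y_{8,3}(Ω₂) = +0.486557+0.173056i ; Δ = +0.106743-0.227737i
  [+4]  conj(Y_{8,4})(Ω₁) = -0.164380+0.215169i ; Y_{8,4}(Ω₂) = +0.320752+0.157174i ; Δ = -0.086544+0.043180i
  [+5]  conj(Y_{8,5})(Ω₁) = +0.095732-0.036321i ; Y_{8,5}(Ω₂) = +0.135518+0.086774i ; Δ = +0.016125+0.003385i
  [+6]  conj(Y_{8,6})(Ω₁) = -0.027199-0.005320i ; Y_{8,6}(Ω₂) = +0.039527+0.032190i ; Δ = -0.000904-0.001086i
  [+7]  conj(Y_{8,7})(Ω₁) = +0.003877+0.003605i ; Y_{8,7}(Ω₂) = +0.007888+0.008078i ; Δ = +0.000001+0.000060i
  [+8]  conj(Y_{8,8})(Ω₁) = -0.000167-0.000613i ; Y_{8,8}(Ω₂) = +0.000958+0.001235i ; Δ = +0.000001-0.000001i
Total Σ_m = +0.358439-0.000000i. Multiply by 0.739198: +0.264958-0.000000i. P_8(cos γ) = 0.264958

0.264958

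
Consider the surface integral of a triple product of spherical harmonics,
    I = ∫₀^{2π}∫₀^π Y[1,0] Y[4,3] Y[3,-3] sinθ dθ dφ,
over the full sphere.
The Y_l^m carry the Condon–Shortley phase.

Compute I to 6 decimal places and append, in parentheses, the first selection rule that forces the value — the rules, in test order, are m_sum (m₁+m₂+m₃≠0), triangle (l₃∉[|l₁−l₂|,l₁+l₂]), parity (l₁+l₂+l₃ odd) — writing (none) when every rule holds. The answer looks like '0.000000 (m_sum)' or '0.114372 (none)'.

Checks pass: Σm=0; 8 even; l₃=3∈[3,5].
(2·1+1)(2·4+1)(2·3+1) = 189
Δ: 2! 0! 6! / 9! → 1/252
sum: t=1:−1/36 = -1/36
3j²(1 4 3; 0 0 0) = Δ·Π!·Σ² = 4/63  (sign +1)
sum: t=1:−1/720 = -1/720
3j²(1 4 3; 0 3 -3) = Δ·Π!·Σ² = 1/36  (sign -1)
combine: 4πI² = 189·4/63·1/36 = 1/3
take √, sign -1: I = -0.16286750
No selection rule forces the value: the integral is nonzero (none).

-0.162868 (none)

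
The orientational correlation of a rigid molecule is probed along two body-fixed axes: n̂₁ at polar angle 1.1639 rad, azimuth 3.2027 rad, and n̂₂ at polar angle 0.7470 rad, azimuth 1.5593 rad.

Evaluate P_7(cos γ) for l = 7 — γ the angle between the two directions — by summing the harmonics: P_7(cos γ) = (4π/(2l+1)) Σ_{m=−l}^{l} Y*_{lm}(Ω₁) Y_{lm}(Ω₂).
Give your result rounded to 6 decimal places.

Summing Y*_{l m}(θ₁,φ₁)·Y_{l m}(θ₂,φ₂) over m ∈ [−7, 7]; prefactor 4π/(2·7+1) = 0.837758:
  m=-7: Y*=-0.250650-0.114272i  Y=-0.002687+0.033316i  product +0.004481-0.008044i
  m=-6: Y*=+0.414660+0.159232i  Y=-0.134735-0.009309i  product -0.054387-0.025314i
  m=-5: Y*=-0.236842-0.074703i  Y=+0.018310-0.318183i  product -0.028106+0.073991i
  m=-4: Y*=-0.193192-0.048185i  Y=+0.458366+0.021093i  product -0.087536-0.026162i
  m=-3: Y*=+0.322623+0.059815i  Y=-0.010666+0.309146i  product -0.021933+0.099099i
  m=-2: Y*=+0.066300+0.008143i  Y=+0.146954+0.003379i  product +0.009716+0.001421i
  m=-1: Y*=-0.330786-0.020239i  Y=-0.004415+0.384033i  product +0.009233-0.126943i
  m=+0: Y*=-0.027425-0.000000i  Y=+0.033498+0.000000i  product -0.000919-0.000000i
  m=+1: Y*=+0.330786-0.020239i  Y=+0.004415+0.384033i  product +0.009233+0.126943i
  m=+2: Y*=+0.066300-0.008143i  Y=+0.146954-0.003379i  product +0.009716-0.001421i
  m=+3: Y*=-0.322623+0.059815i  Y=+0.010666+0.309146i  product -0.021933-0.099099i
  m=+4: Y*=-0.193192+0.048185i  Y=+0.458366-0.021093i  product -0.087536+0.026162i
  m=+5: Y*=+0.236842-0.074703i  Y=-0.018310-0.318183i  product -0.028106-0.073991i
  m=+6: Y*=+0.414660-0.159232i  Y=-0.134735+0.009309i  product -0.054387+0.025314i
  m=+7: Y*=+0.250650-0.114272i  Y=+0.002687+0.033316i  product +0.004481+0.008044i
Σ over m = -0.337985-0.000000i; ×(4π/15) → -0.283150-0.000000i. Real part: -0.283150

-0.283150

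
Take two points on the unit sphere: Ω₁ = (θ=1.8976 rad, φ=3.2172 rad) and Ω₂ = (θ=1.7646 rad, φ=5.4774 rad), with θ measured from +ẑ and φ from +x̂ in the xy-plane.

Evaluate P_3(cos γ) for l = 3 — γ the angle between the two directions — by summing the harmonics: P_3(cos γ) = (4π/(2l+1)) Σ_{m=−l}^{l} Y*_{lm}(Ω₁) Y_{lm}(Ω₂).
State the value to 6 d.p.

0.423225

Addition theorem: P_3(cos γ) = (4π/7) Σ_m Y*_{lm}(Ω₁) Y_{lm}(Ω₂), m = −3…3:
  m=-3: Y*=-0.34534 - 0.07970j  Y=-0.29528 + 0.26120j  product 0.12279 - 0.06667j
  m=-2: Y*=-0.29091 - 0.04433j  Y=0.00773 - 0.18937j  product -0.01064 + 0.05475j
  m=-1: Y*=0.14794 + 0.01121j  Y=-0.17889 - 0.18634j  product -0.02438 - 0.02957j
  m=+0: Y*=0.29766 + 0.00000j  Y=0.20228 + 0.00000j  product 0.06021 + 0.00000j
  m=+1: Y*=-0.14794 + 0.01121j  Y=0.17889 - 0.18634j  product -0.02438 + 0.02957j
  m=+2: Y*=-0.29091 + 0.04433j  Y=0.00773 + 0.18937j  product -0.01064 - 0.05475j
  m=+3: Y*=0.34534 - 0.07970j  Y=0.29528 + 0.26120j  product 0.12279 + 0.06667j
Accumulated sum 0.23575 + 0.00000j; after 4π/(2l+1) scaling, 0.42323 + 0.00000j ⇒ P_3 = 0.423225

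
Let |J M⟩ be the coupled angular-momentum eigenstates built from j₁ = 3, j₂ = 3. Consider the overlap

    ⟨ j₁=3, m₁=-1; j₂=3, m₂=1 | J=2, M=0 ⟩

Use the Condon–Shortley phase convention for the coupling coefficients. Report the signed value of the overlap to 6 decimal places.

√[5·4!2!2!/9! · 2!4!4!2!2!2!] = √(256/21)
  +(−1)^2/∏(2,2,2,2,0,0)! = 1/16  (running 1/16)
  +(−1)^3/∏(3,1,1,1,1,1)! = -1/6  (running -5/48)
  +(−1)^4/∏(4,0,0,0,2,2)! = 1/96  (running -3/32)
⟨..|..⟩ = √(256/21)·(-3/32) = -0.327327

−√(3/28) = -0.327327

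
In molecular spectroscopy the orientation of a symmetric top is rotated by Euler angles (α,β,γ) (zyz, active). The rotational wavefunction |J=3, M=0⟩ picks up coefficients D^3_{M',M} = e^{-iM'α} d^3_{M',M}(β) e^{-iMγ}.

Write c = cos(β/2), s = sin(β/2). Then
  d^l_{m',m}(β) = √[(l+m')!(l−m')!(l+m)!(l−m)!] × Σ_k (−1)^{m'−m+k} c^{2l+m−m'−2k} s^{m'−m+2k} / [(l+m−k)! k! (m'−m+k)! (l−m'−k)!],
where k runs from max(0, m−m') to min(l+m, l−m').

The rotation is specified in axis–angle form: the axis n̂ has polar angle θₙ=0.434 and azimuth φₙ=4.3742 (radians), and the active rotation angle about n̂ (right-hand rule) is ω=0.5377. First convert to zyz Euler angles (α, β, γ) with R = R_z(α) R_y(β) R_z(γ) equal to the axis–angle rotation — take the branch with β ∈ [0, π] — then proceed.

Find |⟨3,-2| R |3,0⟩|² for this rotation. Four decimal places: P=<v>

P=0.0043

Axis–angle → zyz. n̂ = (sinθₙcosφₙ, sinθₙsinφₙ, cosθₙ) = (-0.139514, -0.396685, +0.907291), ω = 0.5377.
R = I cosω + sinω [n̂]ₓ + (1−cosω) n̂n̂ᵀ gives
  R = [+0.861636, -0.456870, -0.221029; +0.472489, +0.881094, +0.020667; +0.185305, -0.122241, +0.975048]
β = atan2(√(R₁₃²+R₂₃²), R₃₃) = 0.223858; α = atan2(R₂₃, R₁₃) mod 2π = 3.048361; γ = atan2(R₃₂, −R₃₁) mod 2π = 3.724739
Split into d^3_{-2,0}(β=0.2239) × two z-phases.
Half-angle: c=0.993742, s=0.111695. N=√(1·120·6·6)=65.726707
k∈{2,3} keeps every argument non-negative
  k=2: (−1)^0·65.7267/(12)·0.9937^4·0.1117^2 = +0.066639
  k=3: (−1)^1·65.7267/(12)·0.9937^2·0.1117^4 = -0.000842
d^3_{-2,0}(0.2239) = +0.066639 -0.000842 = +0.065797
|D^3_{-2,0}|² = |d^3_{-2,0}(β)|² = (+0.065797)² = 0.004329 (the z-rotation phases have unit modulus)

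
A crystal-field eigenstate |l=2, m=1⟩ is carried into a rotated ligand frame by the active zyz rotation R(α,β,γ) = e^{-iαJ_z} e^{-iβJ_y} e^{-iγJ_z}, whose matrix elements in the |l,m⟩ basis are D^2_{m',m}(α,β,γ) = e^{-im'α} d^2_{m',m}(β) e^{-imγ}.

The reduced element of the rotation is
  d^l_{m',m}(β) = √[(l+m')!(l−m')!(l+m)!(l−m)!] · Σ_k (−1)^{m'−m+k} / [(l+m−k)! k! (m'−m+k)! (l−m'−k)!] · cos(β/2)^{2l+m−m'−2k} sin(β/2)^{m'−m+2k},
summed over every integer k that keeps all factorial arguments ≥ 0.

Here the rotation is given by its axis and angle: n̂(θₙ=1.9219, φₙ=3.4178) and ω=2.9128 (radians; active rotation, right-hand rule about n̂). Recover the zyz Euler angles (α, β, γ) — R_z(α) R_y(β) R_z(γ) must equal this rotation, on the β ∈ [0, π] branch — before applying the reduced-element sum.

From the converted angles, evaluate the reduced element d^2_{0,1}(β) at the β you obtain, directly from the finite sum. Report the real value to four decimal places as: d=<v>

d=-0.6095

Axis–angle → zyz. n̂ = (sinθₙcosφₙ, sinθₙsinφₙ, cosθₙ) = (-0.903403, -0.256072, -0.343934), ω = 2.9128.
R = I cosω + sinω [n̂]ₓ + (1−cosω) n̂n̂ᵀ gives
  R = [+0.637064, +0.534648, +0.555248; +0.378639, -0.844504, +0.378742; +0.671403, -0.031045, -0.740442]
β = atan2(√(R₁₃²+R₂₃²), R₃₃) = 2.404524; α = atan2(R₂₃, R₁₃) mod 2π = 0.598620; γ = atan2(R₃₂, −R₃₁) mod 2π = 3.187798
d^2_{0,1}(β=2.4045) via the finite sum:
Half-angle: c=0.360249, s=0.932856. N=√(2·2·6·1)=4.898979
k: max(0,(1)−(0))=1 … min(2+(1),2−(0))=2
  k=1: (−1)^0·4.8990/(2)·0.3602^3·0.9329^1 = +0.106831
  k=2: (−1)^1·4.8990/(2)·0.3602^1·0.9329^3 = -0.716345
d^2_{0,1}(2.4045) = +0.106831 -0.716345 = -0.609514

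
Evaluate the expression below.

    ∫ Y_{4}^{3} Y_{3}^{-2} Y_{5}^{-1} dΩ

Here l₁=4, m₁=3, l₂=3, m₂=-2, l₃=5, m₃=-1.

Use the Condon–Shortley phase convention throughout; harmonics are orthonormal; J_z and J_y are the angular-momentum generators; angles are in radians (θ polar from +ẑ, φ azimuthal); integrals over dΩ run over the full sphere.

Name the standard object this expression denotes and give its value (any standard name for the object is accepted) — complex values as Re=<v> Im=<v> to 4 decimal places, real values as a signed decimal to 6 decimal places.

Gaunt coefficient, +0.160929

This is a Gaunt coefficient — the integral of a triple product of spherical harmonics over the sphere.
m-sum 0 ✓  L=12 even ✓  1≤5≤7 ✓
Π(2lᵢ+1) = 9×7×11 = 693
triangle coeff Δ(4,3,5) = 1/180180
Σ_t [0,2]: t=0:+1/576 t=1:−1/144 t=2:+1/576 = -1/288
(3j)²=20/1001 [(4 3 5; 0 0 0)], sign=+1
Σ_t [0,1]: t=0:+1/1440 t=1:−1/17280 = 11/17280
(3j)²=11/468 [(4 3 5; 3 -2 -1)], sign=+1
⇒ 4πI² = 55/169
I = (+1)√(55/169/(4π)) = 0.16092854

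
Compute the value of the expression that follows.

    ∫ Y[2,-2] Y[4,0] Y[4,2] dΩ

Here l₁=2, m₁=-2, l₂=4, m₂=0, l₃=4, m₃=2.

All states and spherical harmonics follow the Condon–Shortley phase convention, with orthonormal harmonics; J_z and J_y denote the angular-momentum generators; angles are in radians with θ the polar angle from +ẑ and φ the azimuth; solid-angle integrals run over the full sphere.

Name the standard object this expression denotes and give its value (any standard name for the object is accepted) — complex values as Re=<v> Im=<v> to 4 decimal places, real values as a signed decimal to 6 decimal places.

Gaunt coefficient, -0.190365

This is a Gaunt coefficient — the integral of a triple product of spherical harmonics over the sphere.
m-sum 0 ✓  L=10 even ✓  2≤4≤6 ✓
Π(2lᵢ+1) = 5×9×9 = 405
triangle coeff Δ(2,4,4) = 1/13860
Σ_t [0,2]: t=0:+1/192 t=1:−1/36 t=2:+1/192 = -5/288
(3j)²=20/693 [(2 4 4; 0 0 0)], sign=-1
Σ_t [2,2]: t=2:+1/192 = 1/192
(3j)²=3/77 [(2 4 4; -2 0 2)], sign=+1
⇒ 4πI² = 2700/5929
I = (-1)√(2700/5929/(4π)) = -0.19036462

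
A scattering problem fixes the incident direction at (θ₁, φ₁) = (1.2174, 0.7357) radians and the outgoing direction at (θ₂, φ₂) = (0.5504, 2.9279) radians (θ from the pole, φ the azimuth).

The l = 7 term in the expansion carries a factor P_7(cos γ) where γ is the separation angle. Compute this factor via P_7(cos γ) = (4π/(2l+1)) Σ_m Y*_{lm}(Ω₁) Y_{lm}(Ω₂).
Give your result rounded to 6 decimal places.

-0.020321

Summing Y*_{l m}(θ₁,φ₁)·Y_{l m}(θ₂,φ₂) over m ∈ [−7, 7]; prefactor 4π/(2·7+1) = 0.837758:
  term(m=-7) = -0.00160 - 0.00061j   from Y*(Ω₁)=0.13556 - 0.28981j, Y(Ω₂)=-0.00040 - 0.00534j
  term(m=-6) = 0.01200 - 0.00798j   from Y*(Ω₁)=-0.12974 - 0.42212j, Y(Ω₂)=0.00929 + 0.03129j
  term(m=-5) = -0.00062 + 0.01801j   from Y*(Ω₁)=-0.12768 - 0.07600j, Y(Ω₂)=-0.05839 - 0.10629j
  term(m=-4) = 0.06787 + 0.05223j   from Y*(Ω₁)=0.27835 - 0.05607j, Y(Ω₂)=0.19798 + 0.22754j
  term(m=-3) = -0.12057 + 0.03643j   from Y*(Ω₁)=0.15493 - 0.20970j, Y(Ω₂)=-0.38717 - 0.28891j
  term(m=-2) = -0.02292 + 0.06734j   from Y*(Ω₁)=0.01833 + 0.18384j, Y(Ω₂)=0.35041 + 0.15960j
  term(m=-1) = 0.02067 + 0.02887j   from Y*(Ω₁)=0.21350 + 0.19326j, Y(Ω₂)=0.12050 + 0.02615j
  term(m=+0) = 0.06608 + 0.00000j   from Y*(Ω₁)=-0.15303 + 0.00000j, Y(Ω₂)=-0.43181 + 0.00000j
  term(m=+1) = 0.02067 - 0.02887j   from Y*(Ω₁)=-0.21350 + 0.19326j, Y(Ω₂)=-0.12050 + 0.02615j
  term(m=+2) = -0.02292 - 0.06734j   from Y*(Ω₁)=0.01833 - 0.18384j, Y(Ω₂)=0.35041 - 0.15960j
  term(m=+3) = -0.12057 - 0.03643j   from Y*(Ω₁)=-0.15493 - 0.20970j, Y(Ω₂)=0.38717 - 0.28891j
  term(m=+4) = 0.06787 - 0.05223j   from Y*(Ω₁)=0.27835 + 0.05607j, Y(Ω₂)=0.19798 - 0.22754j
  term(m=+5) = -0.00062 - 0.01801j   from Y*(Ω₁)=0.12768 - 0.07600j, Y(Ω₂)=0.05839 - 0.10629j
  term(m=+6) = 0.01200 + 0.00798j   from Y*(Ω₁)=-0.12974 + 0.42212j, Y(Ω₂)=0.00929 - 0.03129j
  term(m=+7) = -0.00160 + 0.00061j   from Y*(Ω₁)=-0.13556 - 0.28981j, Y(Ω₂)=0.00040 - 0.00534j
Accumulated sum -0.02426 - 0.00000j; after 4π/(2l+1) scaling, -0.02032 - 0.00000j ⇒ P_7 = -0.020321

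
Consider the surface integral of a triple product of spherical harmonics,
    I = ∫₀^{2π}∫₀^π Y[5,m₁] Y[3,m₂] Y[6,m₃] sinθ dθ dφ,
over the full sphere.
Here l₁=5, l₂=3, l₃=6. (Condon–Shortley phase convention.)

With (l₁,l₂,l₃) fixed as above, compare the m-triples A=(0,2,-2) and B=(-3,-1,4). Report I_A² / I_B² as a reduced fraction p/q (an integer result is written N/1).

l's match ⇒ only the (l;m) 3-j factors differ between A and B.
A: triangle coeff Δ(5,3,6) = 1/675675; Σ_t [1,2]: t=1:−1/13824 t=2:+1/8640 = 1/23040; (3j)²=2/429 [(5 3 6; 0 2 -2)], sign=+1
B: triangle coeff Δ(5,3,6) = 1/675675; Σ_t [0,2]: t=0:+1/322560 t=1:−1/30240 t=2:+1/69120 = -1/64512; (3j)²=10/1001 [(5 3 6; -3 -1 4)], sign=-1
I_A²/I_B² = (2/429)/(10/1001) = 7/15

7/15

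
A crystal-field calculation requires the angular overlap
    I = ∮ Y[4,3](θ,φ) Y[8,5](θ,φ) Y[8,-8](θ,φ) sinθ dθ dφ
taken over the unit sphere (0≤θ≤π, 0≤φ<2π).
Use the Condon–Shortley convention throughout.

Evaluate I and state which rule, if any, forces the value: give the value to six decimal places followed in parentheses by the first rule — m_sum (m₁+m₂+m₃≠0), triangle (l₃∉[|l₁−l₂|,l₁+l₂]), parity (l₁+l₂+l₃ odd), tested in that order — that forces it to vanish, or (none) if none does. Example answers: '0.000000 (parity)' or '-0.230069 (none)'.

Checks pass: Σm=0; 20 even; l₃=8∈[4,12].
(2·4+1)(2·8+1)(2·8+1) = 2601
Δ: 4! 4! 12! / 21! → 1/185175900
sum: t=0:+1/557383680 t=1:−1/21772800 t=2:+1/8294400 t=3:−1/21772800 t=4:+1/557383680 = 1/30965760
3j²(4 8 8; 0 0 0) = Δ·Π!·Σ² = 36/4199  (sign +1)
sum: t=1:−1/68976230400 = -1/68976230400
3j²(4 8 8; 3 5 -8) = Δ·Π!·Σ² = 13/2907  (sign -1)
combine: 4πI² = 2601·36/4199·13/2907 = 36/361
take √, sign -1: I = -0.08908257
No selection rule forces the value: the integral is nonzero (none).

-0.089083 (none)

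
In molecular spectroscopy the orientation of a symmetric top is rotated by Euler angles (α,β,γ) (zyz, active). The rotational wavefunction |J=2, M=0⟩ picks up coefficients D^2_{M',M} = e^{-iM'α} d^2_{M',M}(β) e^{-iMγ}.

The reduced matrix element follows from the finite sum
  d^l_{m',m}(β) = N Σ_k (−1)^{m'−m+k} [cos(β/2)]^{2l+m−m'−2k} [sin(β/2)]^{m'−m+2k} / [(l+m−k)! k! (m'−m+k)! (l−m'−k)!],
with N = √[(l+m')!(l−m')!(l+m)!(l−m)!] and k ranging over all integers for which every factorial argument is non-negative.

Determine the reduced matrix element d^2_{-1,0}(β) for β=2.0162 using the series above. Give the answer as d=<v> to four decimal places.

d=-0.4762

d^2_{-1,0}(β=2.0162) via the finite sum:
With c≡cos(β/2)=0.533469 and s≡sin(β/2)=0.845820, N=[1·6·2·2]^{1/2}=4.898979
k: max(0,(0)−(-1))=1 … min(2+(0),2−(-1))=2
  k=1: (−1)^0·4.8990/(2)·0.5335^3·0.8458^1 = +0.314543
  k=2: (−1)^1·4.8990/(2)·0.5335^1·0.8458^3 = -0.790712
d^2_{-1,0}(2.0162) = +0.314543 -0.790712 = -0.476168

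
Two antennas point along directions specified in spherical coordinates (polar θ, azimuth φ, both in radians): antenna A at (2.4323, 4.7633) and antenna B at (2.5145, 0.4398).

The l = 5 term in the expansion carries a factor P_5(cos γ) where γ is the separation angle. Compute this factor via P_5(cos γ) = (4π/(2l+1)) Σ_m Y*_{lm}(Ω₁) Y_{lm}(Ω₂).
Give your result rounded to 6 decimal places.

Addition theorem: P_5(cos γ) = (4π/11) Σ_m Y*_{lm}(Ω₁) Y_{lm}(Ω₂), m = −5…5:
  m=-5: Y*=+0.013697-0.052640i  Y=-0.018977-0.026125i  product -0.001635+0.000641i
  m=-4: Y*=-0.196259-0.040529i  Y=+0.026390+0.138411i  product +0.000430-0.028234i
  m=-3: Y*=-0.060814+0.395070i  Y=+0.085217-0.331803i  product +0.125903+0.053845i
  m=-2: Y*=+0.394775+0.040336i  Y=-0.291282+0.352067i  product -0.129192+0.127238i
  m=-1: Y*=-0.001047+0.020545i  Y=+0.144315-0.067905i  product +0.001244+0.003036i
  m=+0: Y*=+0.392126-0.000000i  Y=+0.361083+0.000000i  product +0.141590+0.000000i
  m=+1: Y*=+0.001047+0.020545i  Y=-0.144315-0.067905i  product +0.001244-0.003036i
  m=+2: Y*=+0.394775-0.040336i  Y=-0.291282-0.352067i  product -0.129192-0.127238i
  m=+3: Y*=+0.060814+0.395070i  Y=-0.085217-0.331803i  product +0.125903-0.053845i
  m=+4: Y*=-0.196259+0.040529i  Y=+0.026390-0.138411i  product +0.000430+0.028234i
  m=+5: Y*=-0.013697-0.052640i  Y=+0.018977-0.026125i  product -0.001635-0.000641i
Accumulated sum +0.135091+0.000000i; after 4π/(2l+1) scaling, +0.154327+0.000000i ⇒ P_5 = 0.154327

0.154327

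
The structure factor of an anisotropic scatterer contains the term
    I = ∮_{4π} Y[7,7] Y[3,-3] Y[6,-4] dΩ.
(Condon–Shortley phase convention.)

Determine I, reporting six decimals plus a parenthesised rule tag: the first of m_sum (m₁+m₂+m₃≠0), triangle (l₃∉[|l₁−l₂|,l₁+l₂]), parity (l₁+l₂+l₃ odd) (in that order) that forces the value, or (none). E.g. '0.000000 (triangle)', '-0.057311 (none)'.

m-sum 0 ✓  L=16 even ✓  4≤6≤10 ✓
Π(2lᵢ+1) = 15×7×13 = 1365
triangle coeff Δ(7,3,6) = 1/2042040
Σ_t [1,3]: t=1:−1/207360 t=2:+1/57600 t=3:−1/207360 = 1/129600
(3j)²=168/12155 [(7 3 6; 0 0 0)], sign=+1
Σ_t [0,0]: t=0:+1/174182400 = 1/174182400
(3j)²=1/136 [(7 3 6; 7 -3 -4)], sign=+1
⇒ 4πI² = 441/3179
I = (+1)√(441/3179/(4π)) = 0.10506767
No selection rule forces the value: the integral is nonzero (none).

0.105068 (none)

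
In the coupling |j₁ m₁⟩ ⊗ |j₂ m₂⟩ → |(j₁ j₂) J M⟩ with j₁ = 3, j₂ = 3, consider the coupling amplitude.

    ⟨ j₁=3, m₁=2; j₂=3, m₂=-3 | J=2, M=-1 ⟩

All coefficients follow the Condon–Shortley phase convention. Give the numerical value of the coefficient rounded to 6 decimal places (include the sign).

triangle: 4!·2!·2!/9! = 96/362880
(j±m)!: 5!·1!·0!·6!·1!·3! = 518400
prefactor² = (2J+1)·Δ·N² = 4800/7
  k=0: +1/(0!·4!·1!·0!·1!·2!) = 1/48
Σ = 1/48  ⇒  CG² = 4800/7·(1/48)² = 25/84
CG = +√(25/84) = +0.545545

+√(25/84) = +0.545545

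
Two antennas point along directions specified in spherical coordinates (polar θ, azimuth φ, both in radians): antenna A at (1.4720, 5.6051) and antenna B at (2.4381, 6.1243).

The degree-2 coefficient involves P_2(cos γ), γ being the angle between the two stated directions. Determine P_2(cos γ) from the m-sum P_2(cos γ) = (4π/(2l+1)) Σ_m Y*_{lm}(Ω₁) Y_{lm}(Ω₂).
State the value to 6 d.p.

-0.149082

Summing Y*_{l m}(θ₁,φ₁)·Y_{l m}(θ₂,φ₂) over m ∈ [−2, 2]; prefactor 4π/(2·2+1) = 2.513274:
  m=-2: Y*=+0.081469-0.373740i  Y=+0.153548+0.050504i  product +0.031385-0.053272i
  m=-1: Y*=+0.059054-0.047568i  Y=-0.376303-0.060297i  product -0.025090+0.014339i
  m=+0: Y*=-0.306186-0.000000i  Y=+0.234847+0.000000i  product -0.071907-0.000000i
  m=+1: Y*=-0.059054-0.047568i  Y=+0.376303-0.060297i  product -0.025090-0.014339i
  m=+2: Y*=+0.081469+0.373740i  Y=+0.153548-0.050504i  product +0.031385+0.053272i
Accumulated sum -0.059318+0.000000i; after 4π/(2l+1) scaling, -0.149082+0.000000i ⇒ P_2 = -0.149082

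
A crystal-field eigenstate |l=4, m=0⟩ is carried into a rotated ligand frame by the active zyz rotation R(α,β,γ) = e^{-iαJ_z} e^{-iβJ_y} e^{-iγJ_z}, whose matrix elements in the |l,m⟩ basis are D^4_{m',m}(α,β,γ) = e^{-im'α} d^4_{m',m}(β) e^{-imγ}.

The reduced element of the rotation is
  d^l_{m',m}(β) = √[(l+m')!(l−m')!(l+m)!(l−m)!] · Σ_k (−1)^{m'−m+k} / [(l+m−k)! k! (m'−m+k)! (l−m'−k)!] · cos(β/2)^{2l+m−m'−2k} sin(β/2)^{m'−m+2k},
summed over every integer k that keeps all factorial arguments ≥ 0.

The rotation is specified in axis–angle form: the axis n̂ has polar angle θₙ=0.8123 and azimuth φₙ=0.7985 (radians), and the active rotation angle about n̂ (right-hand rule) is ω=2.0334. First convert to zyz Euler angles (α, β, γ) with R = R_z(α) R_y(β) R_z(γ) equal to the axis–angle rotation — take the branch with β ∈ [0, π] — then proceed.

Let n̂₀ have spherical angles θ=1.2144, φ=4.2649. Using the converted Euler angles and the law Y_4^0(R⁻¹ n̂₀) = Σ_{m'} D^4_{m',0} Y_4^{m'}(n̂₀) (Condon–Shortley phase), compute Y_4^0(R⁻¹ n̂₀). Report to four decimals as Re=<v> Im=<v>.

Re=-0.0382 Im=0.0000

Axis–angle → zyz. n̂ = (sinθₙcosφₙ, sinθₙsinφₙ, cosθₙ) = (+0.506500, +0.519949, +0.687831), ω = 2.0334.
R = I cosω + sinω [n̂]ₓ + (1−cosω) n̂n̂ᵀ gives
  R = [-0.075248, -0.234652, +0.969163; +0.996419, -0.055282, +0.063979; +0.038565, +0.970506, +0.237971]
β = atan2(√(R₁₃²+R₂₃²), R₃₃) = 1.330520; α = atan2(R₂₃, R₁₃) mod 2π = 0.065920; γ = atan2(R₃₂, −R₃₁) mod 2π = 1.610512
Need the full column D^4_{m',0} for m'=−4..4 at α=0.0659, β=1.3305, γ=1.6105.
cos(β/2)=0.786756, sin(β/2)=0.617264
d^4_{-4,0}: single k=4 term ⇒ +0.465364;  D = +0.449280+0.121289i
d^4_{-3,0}: k∈[3..4] ⇒ +0.838837 -0.516343 = +0.322494;  D = +0.316208+0.063361i
d^4_{-2,0}: k∈[2..4] ⇒ +0.857244 -1.407129 +0.324807 = -0.225077;  D = -0.223124-0.029588i
d^4_{-1,0}: k∈[1..4] ⇒ +0.515072 -1.902303 +1.170955 -0.120130 = -0.336405;  D = -0.335675-0.022160i
d^4_{0,0}: k∈[0..4] ⇒ +0.146799 -1.445783 +2.002379 -0.547803 +0.021075 = +0.176667;  D = +0.176667+0.000000i
d^4_{1,0}: k∈[0..3] ⇒ -0.515072 +1.902303 -1.170955 +0.120130 = +0.336405;  D = +0.335675-0.022160i
d^4_{2,0}: k∈[0..2] ⇒ +0.857244 -1.407129 +0.324807 = -0.225077;  D = -0.223124+0.029588i
d^4_{3,0}: k∈[0..1] ⇒ -0.838837 +0.516343 = -0.322494;  D = -0.316208+0.063361i
d^4_{4,0}: single k=0 term ⇒ +0.465364;  D = +0.449280-0.121289i
Y_4^{m'}(θ=1.2144,φ=4.2649) and Σ D·Y over m':
  (+0.4493+0.1213i)·(-0.0742+0.3332i)  (+0.3162+0.0634i)·(+0.3501-0.0814i)  (-0.2231-0.0296i)·(+0.0272+0.0339i)  (-0.3357-0.0222i)·(+0.1438-0.2995i)  (+0.1767+0.0000i)·(-0.0141+0.0000i)  (+0.3357-0.0222i)·(-0.1438-0.2995i)  (-0.2231+0.0296i)·(+0.0272-0.0339i)  (-0.3162+0.0634i)·(-0.3501-0.0814i)  (+0.4493-0.1213i)·(-0.0742-0.3332i)
Y_4^0(R⁻¹ n̂) = -0.038185+0.000000i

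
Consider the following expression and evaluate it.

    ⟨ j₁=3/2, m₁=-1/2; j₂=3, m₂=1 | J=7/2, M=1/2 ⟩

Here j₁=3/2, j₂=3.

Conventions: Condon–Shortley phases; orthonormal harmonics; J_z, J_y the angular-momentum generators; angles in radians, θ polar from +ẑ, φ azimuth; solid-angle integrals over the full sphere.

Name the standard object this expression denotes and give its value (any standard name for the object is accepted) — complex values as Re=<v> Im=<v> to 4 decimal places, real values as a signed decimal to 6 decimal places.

Clebsch–Gordan coefficient, −√(2/7) ≈ -0.534522

This is a Clebsch–Gordan (vector-coupling) coefficient.
triangle: 1!*2!*5!/9! = 240/362880
(j±m)!: 1!*2!*4!*2!*4!*3! = 13824
prefactor² = (2J+1)*Δ*N² = 512/7
  k=0: +1/(0!*1!*2!*4!*0!*1!) = 1/48
  k=1: −1/(1!*0!*1!*3!*1!*2!) = -1/12
Σ = -1/16  ⇒  CG² = 512/7*(-1/16)² = 2/7
CG = −√(2/7) = -0.534522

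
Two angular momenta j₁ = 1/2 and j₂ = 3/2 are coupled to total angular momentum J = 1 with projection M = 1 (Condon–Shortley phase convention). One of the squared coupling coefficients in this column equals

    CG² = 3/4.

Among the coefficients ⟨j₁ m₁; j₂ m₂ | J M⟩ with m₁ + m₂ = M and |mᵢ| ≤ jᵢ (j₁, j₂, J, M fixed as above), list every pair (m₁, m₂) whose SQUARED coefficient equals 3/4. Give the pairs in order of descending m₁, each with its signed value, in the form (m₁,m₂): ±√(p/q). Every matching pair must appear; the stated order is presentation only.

Admissible pairs with m₁+m₂ = M = 1: (-1/2,3/2), (1/2,1/2)
  (m₁,m₂)=(1/2,1/2): CG² = 1/4, CG = +√(1/4)
  (m₁,m₂)=(-1/2,3/2): CG² = 3/4, CG = −√(3/4)   ← matches the target
Pairs with CG² = 3/4: (-1/2,3/2): −√(3/4)

(-1/2,3/2): −√(3/4)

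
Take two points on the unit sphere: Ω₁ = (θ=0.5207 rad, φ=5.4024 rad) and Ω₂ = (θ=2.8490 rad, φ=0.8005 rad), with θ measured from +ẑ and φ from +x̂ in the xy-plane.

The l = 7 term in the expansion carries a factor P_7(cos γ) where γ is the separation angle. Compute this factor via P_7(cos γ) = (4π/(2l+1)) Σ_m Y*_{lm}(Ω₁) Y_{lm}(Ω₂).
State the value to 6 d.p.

0.384529

Term-by-term m-sum for l=7 (normalisation 4π/15 = 0.837758):
  m=-7: (+0.003745+0.000443i) × (+0.000065+0.000052i) = +0.000000+0.000000i  (running Σ = +0.000000+0.000000i)
  m=-6: (+0.013326+0.020684i) × (-0.000093-0.001027i) = +0.000020-0.000016i  (running Σ = +0.000020-0.000015i)
  m=-5: (-0.029813+0.093566i) × (-0.005213+0.006066i) = -0.000412-0.000669i  (running Σ = -0.000392-0.000684i)
  m=-4: (-0.245460+0.098481i) × (+0.043296-0.002619i) = -0.010369+0.004907i  (running Σ = -0.010761+0.004223i)
  m=-3: (-0.410326-0.223755i) × (-0.122886-0.112227i) = +0.025312+0.073546i  (running Σ = +0.014551+0.077769i)
  m=-2: (-0.084079-0.435363i) × (+0.012928+0.427891i) = +0.185201-0.041605i  (running Σ = +0.199752+0.036164i)
  m=-1: (-0.018373+0.022261i) × (+0.427142-0.440242i) = +0.001952+0.017597i  (running Σ = +0.201704+0.053761i)
  m=0: (-0.448869-0.000000i) × (-0.123844+0.000000i) = +0.055590+0.000000i  (running Σ = +0.257293+0.053761i)
  m=1: (+0.018373+0.022261i) × (-0.427142-0.440242i) = +0.001952-0.017597i  (running Σ = +0.259246+0.036164i)
  m=2: (-0.084079+0.435363i) × (+0.012928-0.427891i) = +0.185201+0.041605i  (running Σ = +0.444447+0.077769i)
  m=3: (+0.410326-0.223755i) × (+0.122886-0.112227i) = +0.025312-0.073546i  (running Σ = +0.469759+0.004223i)
  m=4: (-0.245460-0.098481i) × (+0.043296+0.002619i) = -0.010369-0.004907i  (running Σ = +0.459389-0.000684i)
  m=5: (+0.029813+0.093566i) × (+0.005213+0.006066i) = -0.000412+0.000669i  (running Σ = +0.458977-0.000015i)
  m=6: (+0.013326-0.020684i) × (-0.000093+0.001027i) = +0.000020+0.000016i  (running Σ = +0.458997+0.000000i)
  m=7: (-0.003745+0.000443i) × (-0.000065+0.000052i) = +0.000000-0.000000i  (running Σ = +0.458997+0.000000i)
Σ over m = +0.458997+0.000000i; ×(4π/15) → +0.384529+0.000000i. Real part: 0.384529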